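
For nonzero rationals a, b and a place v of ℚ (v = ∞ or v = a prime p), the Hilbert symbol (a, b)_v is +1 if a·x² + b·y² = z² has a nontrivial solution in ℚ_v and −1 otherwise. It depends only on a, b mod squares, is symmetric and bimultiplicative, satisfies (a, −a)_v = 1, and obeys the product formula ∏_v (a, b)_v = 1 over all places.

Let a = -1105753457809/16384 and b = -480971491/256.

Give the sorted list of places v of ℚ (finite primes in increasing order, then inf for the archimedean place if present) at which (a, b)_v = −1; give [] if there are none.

(a, b) ≡ (-1729, -91) mod (ℚ^×)²; places V = {2, 7, 11, 13, 19, ∞}.
(a,b)_∞: sgn(-1729)=−, sgn(-91)=−, so -1.
(a,b)_2: α=-14, β=-8; u≡7, v≡5 (mod 8); ε(u)ε(v)=1·0, αω(v)=-14·1, βω(u)=-8·0; sum ≡ 0  ⇒  +1.
(a,b)_13: α=1, u≡1; β=1, v≡7 (mod 13); (1|13)=+1, (7|13)=-1; sign (−1)^0·+1^1·-1^1 = -1.
(a,b)_19: α=3, u≡7; β=2, v≡7 (mod 19); (7|19)=+1, (7|19)=+1; sign (−1)^0·+1^2·+1^3 = +1.
(a,b)_11: α=6, u≡3; β=4, v≡2 (mod 11); (3|11)=+1, (2|11)=-1; sign (−1)^0·+1^4·-1^6 = +1.
(a,b)_7: α=1, u≡5; β=1, v≡4 (mod 7); (5|7)=-1, (4|7)=+1; sign (−1)^1·-1^1·+1^1 = +1.
|Ram(-1729, -91)| = 2, even; anisotropic at {13, ∞}.

[13, inf]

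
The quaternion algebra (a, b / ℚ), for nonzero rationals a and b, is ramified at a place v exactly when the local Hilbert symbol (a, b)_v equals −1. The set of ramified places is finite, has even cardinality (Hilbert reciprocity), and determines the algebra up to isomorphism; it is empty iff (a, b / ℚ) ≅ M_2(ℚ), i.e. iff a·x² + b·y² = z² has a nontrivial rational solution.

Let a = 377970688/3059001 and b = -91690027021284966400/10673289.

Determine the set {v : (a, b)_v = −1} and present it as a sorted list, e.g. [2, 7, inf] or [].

[29, 37]

Mod squares: a ≡ 92278, b ≡ -2146. Check v ∈ {∞, 2, 3, 5, 7, 11, 29, 37, 43, 53}.
v=37: a=37^1·(≡15), b=37^3·(≡33) mod 37; (15|37)=-1, (33|37)=+1; (−1)^{1·3·18}·(-1)^3·(+1)^1 = -1.
v=43: a=43^1·(≡34), b=43^2·(≡35) mod 43; (34|43)=-1, (35|43)=+1; (−1)^{1·2·21}·(-1)^2·(+1)^1 = +1.
v=2: v_2(a)=13, v_2(b)=15; units ≡ 3, 7 (mod 8); ε·ε+αω+βω = 1·1+13·0+15·1 ≡ 0  ⇒  (a,b)_2 = +1.
v=11: a=11^-2·(≡6), b=11^-4·(≡2) mod 11; (6|11)=-1, (2|11)=-1; (−1)^{-2·-4·5}·(-1)^-4·(-1)^-2 = +1.
v=3: a=3^-2·(≡1), b=3^-6·(≡2) mod 3; (1|3)=+1, (2|3)=-1; (−1)^{-2·-6·1}·(+1)^-6·(-1)^-2 = +1.
v=29: a=29^1·(≡19), b=29^3·(≡4) mod 29; (19|29)=-1, (4|29)=+1; (−1)^{1·3·14}·(-1)^3·(+1)^1 = -1.
v=7: a=7^0·(≡4), b=7^2·(≡6) mod 7; (4|7)=+1, (6|7)=-1; (−1)^{0·2·3}·(+1)^2·(-1)^0 = +1.
v=53: a=53^-2·(≡30), b=53^0·(≡20) mod 53; (30|53)=-1, (20|53)=-1; (−1)^{-2·0·26}·(-1)^0·(-1)^-2 = +1.
v=∞: 92278 > 0 and -2146 < 0  ⇒  (a,b)_∞ = +1.
v=5: a=5^0·(≡3), b=5^2·(≡1) mod 5; (3|5)=-1, (1|5)=+1; (−1)^{0·2·2}·(-1)^2·(+1)^0 = +1.
|Ram(92278, -2146)| = 2, even; anisotropic at {29, 37}.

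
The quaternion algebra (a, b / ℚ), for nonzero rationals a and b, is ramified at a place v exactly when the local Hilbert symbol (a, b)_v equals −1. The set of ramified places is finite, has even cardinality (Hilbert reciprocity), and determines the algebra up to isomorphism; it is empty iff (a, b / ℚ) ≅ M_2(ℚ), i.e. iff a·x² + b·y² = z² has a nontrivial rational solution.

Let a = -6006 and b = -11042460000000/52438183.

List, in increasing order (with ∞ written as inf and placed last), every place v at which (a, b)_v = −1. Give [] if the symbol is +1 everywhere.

[7, inf]

Mod squares: a ≡ -6006, b ≡ -105. Check v ∈ {∞, 2, 3, 5, 7, 11, 13, 17, 23}.
v=5: a=5^0·(≡4), b=5^7·(≡4) mod 5; (4|5)=+1, (4|5)=+1; (−1)^{0·7·2}·(+1)^7·(+1)^0 = +1.
v=∞: -6006 < 0 and -105 < 0  ⇒  (a,b)_∞ = -1.
v=13: a=13^1·(≡6), b=13^2·(≡10) mod 13; (6|13)=-1, (10|13)=+1; (−1)^{1·2·6}·(-1)^2·(+1)^1 = +1.
v=23: a=23^0·(≡20), b=23^-2·(≡21) mod 23; (20|23)=-1, (21|23)=-1; (−1)^{0·-2·11}·(-1)^-2·(-1)^0 = +1.
v=11: a=11^1·(≡4), b=11^2·(≡3) mod 11; (4|11)=+1, (3|11)=+1; (−1)^{1·2·5}·(+1)^2·(+1)^1 = +1.
v=7: a=7^1·(≡3), b=7^-3·(≡5) mod 7; (3|7)=-1, (5|7)=-1; (−1)^{1·-3·3}·(-1)^-3·(-1)^1 = -1.
v=2: v_2(a)=1, v_2(b)=8; units ≡ 5, 7 (mod 8); ε·ε+αω+βω = 0·1+1·0+8·1 ≡ 0  ⇒  (a,b)_2 = +1.
v=3: a=3^1·(≡2), b=3^3·(≡1) mod 3; (2|3)=-1, (1|3)=+1; (−1)^{1·3·1}·(-1)^3·(+1)^1 = +1.
v=17: a=17^0·(≡12), b=17^-2·(≡5) mod 17; (12|17)=-1, (5|17)=-1; (−1)^{0·-2·8}·(-1)^-2·(-1)^0 = +1.
(-6006, -105 / ℚ) ramifies at {7, ∞}: a division algebra.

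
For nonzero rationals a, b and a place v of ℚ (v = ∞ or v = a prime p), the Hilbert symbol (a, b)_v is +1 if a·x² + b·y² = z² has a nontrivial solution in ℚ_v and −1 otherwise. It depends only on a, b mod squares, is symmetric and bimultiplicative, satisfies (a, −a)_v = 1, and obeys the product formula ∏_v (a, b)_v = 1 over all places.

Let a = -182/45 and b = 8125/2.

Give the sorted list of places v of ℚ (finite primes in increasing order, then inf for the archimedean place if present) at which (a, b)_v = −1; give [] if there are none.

(a, b) ≡ (-910, 26) mod (ℚ^×)²; places V = {2, 3, 5, 7, 13, ∞}.
(a,b)_5: α=-1, u≡2; β=4, v≡4 (mod 5); (2|5)=-1, (4|5)=+1; sign (−1)^0·-1^4·+1^-1 = +1.
(a,b)_∞: sgn(-910)=−, sgn(26)=+, so +1.
(a,b)_3: α=-2, u≡2; β=0, v≡2 (mod 3); (2|3)=-1, (2|3)=-1; sign (−1)^0·-1^0·-1^-2 = +1.
(a,b)_2: α=1, β=-1; u≡1, v≡5 (mod 8); ε(u)ε(v)=0·0, αω(v)=1·1, βω(u)=-1·0; sum ≡ 1  ⇒  -1.
(a,b)_7: α=1, u≡3; β=0, v≡6 (mod 7); (3|7)=-1, (6|7)=-1; sign (−1)^0·-1^0·-1^1 = -1.
(a,b)_13: α=1, u≡2; β=1, v≡7 (mod 13); (2|13)=-1, (7|13)=-1; sign (−1)^0·-1^1·-1^1 = +1.
|Ram(-910, 26)| = 2, even; anisotropic at {2, 7}.

[2, 7]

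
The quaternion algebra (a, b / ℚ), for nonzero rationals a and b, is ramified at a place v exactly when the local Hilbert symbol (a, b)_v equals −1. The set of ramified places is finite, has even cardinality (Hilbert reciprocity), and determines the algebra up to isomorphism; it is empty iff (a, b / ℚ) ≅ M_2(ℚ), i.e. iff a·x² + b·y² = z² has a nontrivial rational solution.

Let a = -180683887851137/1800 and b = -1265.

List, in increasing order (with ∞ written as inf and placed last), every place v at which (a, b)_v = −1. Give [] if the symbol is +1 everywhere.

(a, b) ≡ (-25234, -1265) mod (ℚ^×)²; places V = {2, 3, 5, 11, 23, 31, 37, 43, ∞}.
(a,b)_37: α=1, u≡9; β=0, v≡30 (mod 37); (9|37)=+1, (30|37)=+1; sign (−1)^0·+1^0·+1^1 = +1.
(a,b)_31: α=1, u≡24; β=0, v≡6 (mod 31); (24|31)=-1, (6|31)=-1; sign (−1)^0·-1^0·-1^1 = -1.
(a,b)_∞: sgn(-25234)=−, sgn(-1265)=−, so -1.
(a,b)_5: α=-2, u≡4; β=1, v≡2 (mod 5); (4|5)=+1, (2|5)=-1; sign (−1)^0·+1^1·-1^-2 = +1.
(a,b)_11: α=5, u≡9; β=1, v≡6 (mod 11); (9|11)=+1, (6|11)=-1; sign (−1)^1·+1^1·-1^5 = +1.
(a,b)_2: α=-3, β=0; u≡7, v≡7 (mod 8); ε(u)ε(v)=1·1, αω(v)=-3·0, βω(u)=0·0; sum ≡ 1  ⇒  -1.
(a,b)_43: α=2, u≡2; β=0, v≡25 (mod 43); (2|43)=-1, (25|43)=+1; sign (−1)^0·-1^0·+1^2 = +1.
(a,b)_23: α=2, u≡11; β=1, v≡14 (mod 23); (11|23)=-1, (14|23)=-1; sign (−1)^0·-1^1·-1^2 = -1.
(a,b)_3: α=-2, u≡2; β=0, v≡1 (mod 3); (2|3)=-1, (1|3)=+1; sign (−1)^0·-1^0·+1^-2 = +1.
(-25234, -1265 / ℚ) ramifies at {2, 23, 31, ∞}: a division algebra.

[2, 23, 31, inf]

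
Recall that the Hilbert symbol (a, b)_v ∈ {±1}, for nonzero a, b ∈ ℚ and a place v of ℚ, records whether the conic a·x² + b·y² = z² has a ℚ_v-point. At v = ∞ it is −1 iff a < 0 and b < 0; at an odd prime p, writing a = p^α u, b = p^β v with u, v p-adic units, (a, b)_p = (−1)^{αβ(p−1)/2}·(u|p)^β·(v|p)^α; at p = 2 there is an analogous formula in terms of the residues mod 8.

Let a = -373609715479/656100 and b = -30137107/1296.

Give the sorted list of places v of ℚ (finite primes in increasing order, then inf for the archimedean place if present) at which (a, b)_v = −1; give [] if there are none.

[11, 13, 23, inf]

(a, b) ≡ (-2431, -5083) mod (ℚ^×)²; places V = {2, 3, 5, 7, 11, 13, 17, 23, ∞}.
(a,b)_∞: sgn(-2431)=−, sgn(-5083)=−, so -1.
(a,b)_23: α=2, u≡5; β=1, v≡3 (mod 23); (5|23)=-1, (3|23)=+1; sign (−1)^0·-1^1·+1^2 = -1.
(a,b)_3: α=-8, u≡2; β=-4, v≡2 (mod 3); (2|3)=-1, (2|3)=-1; sign (−1)^0·-1^-4·-1^-8 = +1.
(a,b)_5: α=-2, u≡4; β=0, v≡3 (mod 5); (4|5)=+1, (3|5)=-1; sign (−1)^0·+1^0·-1^-2 = +1.
(a,b)_11: α=3, u≡6; β=2, v≡8 (mod 11); (6|11)=-1, (8|11)=-1; sign (−1)^0·-1^2·-1^3 = -1.
(a,b)_7: α=4, u≡3; β=2, v≡5 (mod 7); (3|7)=-1, (5|7)=-1; sign (−1)^0·-1^2·-1^4 = +1.
(a,b)_13: α=1, u≡6; β=1, v≡10 (mod 13); (6|13)=-1, (10|13)=+1; sign (−1)^0·-1^1·+1^1 = -1.
(a,b)_17: α=1, u≡12; β=1, v≡10 (mod 17); (12|17)=-1, (10|17)=-1; sign (−1)^0·-1^1·-1^1 = +1.
(a,b)_2: α=-2, β=-4; u≡1, v≡5 (mod 8); ε(u)ε(v)=0·0, αω(v)=-2·1, βω(u)=-4·0; sum ≡ 0  ⇒  +1.
(-2431, -5083 / ℚ) ramifies at {11, 13, 23, ∞}: a division algebra.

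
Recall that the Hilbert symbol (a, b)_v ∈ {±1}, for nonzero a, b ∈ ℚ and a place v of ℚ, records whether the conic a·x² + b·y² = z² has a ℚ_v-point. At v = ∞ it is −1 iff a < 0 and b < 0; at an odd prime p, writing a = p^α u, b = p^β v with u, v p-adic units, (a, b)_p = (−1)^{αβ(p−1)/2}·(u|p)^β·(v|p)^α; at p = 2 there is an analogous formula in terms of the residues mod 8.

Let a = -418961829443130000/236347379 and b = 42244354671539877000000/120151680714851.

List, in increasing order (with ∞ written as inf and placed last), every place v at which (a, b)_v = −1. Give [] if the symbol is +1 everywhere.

[3, 19, 37, 41]

(a, b) ≡ (-1988787, 57674823) mod (ℚ^×)²; places V = {2, 3, 5, 17, 19, 23, 29, 31, 37, 41, ∞}.
(a,b)_3: α=11, u≡2; β=15, v≡2 (mod 3); (2|3)=-1, (2|3)=-1; sign (−1)^1·-1^15·-1^11 = -1.
(a,b)_29: α=2, u≡25; β=1, v≡25 (mod 29); (25|29)=+1, (25|29)=+1; sign (−1)^0·+1^1·+1^2 = +1.
(a,b)_17: α=-2, u≡4; β=-2, v≡12 (mod 17); (4|17)=+1, (12|17)=-1; sign (−1)^0·+1^-2·-1^-2 = +1.
(a,b)_23: α=-1, u≡10; β=-3, v≡6 (mod 23); (10|23)=-1, (6|23)=+1; sign (−1)^1·-1^-3·+1^-1 = +1.
(a,b)_∞: sgn(-1988787)=−, sgn(57674823)=+, so +1.
(a,b)_37: α=-1, u≡28; β=-1, v≡20 (mod 37); (28|37)=+1, (20|37)=-1; sign (−1)^0·+1^-1·-1^-1 = -1.
(a,b)_31: α=-2, u≡1; β=-4, v≡14 (mod 31); (1|31)=+1, (14|31)=+1; sign (−1)^0·+1^-4·+1^-2 = +1.
(a,b)_41: α=1, u≡31; β=1, v≡29 (mod 41); (31|41)=+1, (29|41)=-1; sign (−1)^0·+1^1·-1^1 = -1.
(a,b)_2: α=4, β=6; u≡5, v≡7 (mod 8); ε(u)ε(v)=0·1, αω(v)=4·0, βω(u)=6·1; sum ≡ 0  ⇒  +1.
(a,b)_5: α=4, u≡3; β=6, v≡3 (mod 5); (3|5)=-1, (3|5)=-1; sign (−1)^0·-1^6·-1^4 = +1.
(a,b)_19: α=3, u≡9; β=5, v≡5 (mod 19); (9|19)=+1, (5|19)=+1; sign (−1)^1·+1^5·+1^3 = -1.
|Ram(-1988787, 57674823)| = 4, even; anisotropic at {3, 19, 37, 41}.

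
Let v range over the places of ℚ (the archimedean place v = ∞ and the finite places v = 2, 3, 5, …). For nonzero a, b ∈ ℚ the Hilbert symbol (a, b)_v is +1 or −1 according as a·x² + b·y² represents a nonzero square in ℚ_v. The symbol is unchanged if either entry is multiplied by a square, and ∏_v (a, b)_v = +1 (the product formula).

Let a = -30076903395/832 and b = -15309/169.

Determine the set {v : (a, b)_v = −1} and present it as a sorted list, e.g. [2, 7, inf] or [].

Mod squares: a ≡ -15015, b ≡ -21. Check v ∈ {∞, 2, 3, 5, 7, 11, 13}.
v=2: v_2(a)=-6, v_2(b)=0; units ≡ 1, 3 (mod 8); ε·ε+αω+βω = 0·1+-6·1+0·0 ≡ 0  ⇒  (a,b)_2 = +1.
v=11: a=11^1·(≡7), b=11^0·(≡9) mod 11; (7|11)=-1, (9|11)=+1; (−1)^{1·0·5}·(-1)^0·(+1)^1 = +1.
v=∞: -15015 < 0 and -21 < 0  ⇒  (a,b)_∞ = -1.
v=13: a=13^-1·(≡6), b=13^-2·(≡5) mod 13; (6|13)=-1, (5|13)=-1; (−1)^{-1·-2·6}·(-1)^-2·(-1)^-1 = -1.
v=5: a=5^1·(≡3), b=5^0·(≡4) mod 5; (3|5)=-1, (4|5)=+1; (−1)^{1·0·2}·(-1)^0·(+1)^1 = +1.
v=3: a=3^13·(≡2), b=3^7·(≡2) mod 3; (2|3)=-1, (2|3)=-1; (−1)^{13·7·1}·(-1)^7·(-1)^13 = -1.
v=7: a=7^3·(≡4), b=7^1·(≡4) mod 7; (4|7)=+1, (4|7)=+1; (−1)^{3·1·3}·(+1)^1·(+1)^3 = -1.
Ram(-15015, -21) = {3, 7, 13, ∞}; no ℚ_3-point on the conic.

[3, 7, 13, inf]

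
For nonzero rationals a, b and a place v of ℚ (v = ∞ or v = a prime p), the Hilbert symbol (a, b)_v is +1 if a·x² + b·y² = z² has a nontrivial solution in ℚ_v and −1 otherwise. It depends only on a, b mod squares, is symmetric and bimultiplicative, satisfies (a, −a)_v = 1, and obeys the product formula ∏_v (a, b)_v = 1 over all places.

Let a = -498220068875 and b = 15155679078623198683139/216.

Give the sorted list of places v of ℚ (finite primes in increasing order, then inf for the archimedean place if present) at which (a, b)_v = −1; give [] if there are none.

Mod squares: a ≡ -155, b ≡ 68034. Check v ∈ {∞, 2, 3, 5, 11, 13, 17, 23, 29, 31}.
v=13: a=13^0·(≡4), b=13^2·(≡2) mod 13; (4|13)=+1, (2|13)=-1; (−1)^{0·2·6}·(+1)^2·(-1)^0 = +1.
v=17: a=17^2·(≡16), b=17^3·(≡12) mod 17; (16|17)=+1, (12|17)=-1; (−1)^{2·3·8}·(+1)^3·(-1)^2 = +1.
v=∞: -155 < 0 and 68034 > 0  ⇒  (a,b)_∞ = +1.
v=5: a=5^3·(≡4), b=5^0·(≡4) mod 5; (4|5)=+1, (4|5)=+1; (−1)^{3·0·2}·(+1)^0·(+1)^3 = +1.
v=3: a=3^0·(≡1), b=3^-3·(≡1) mod 3; (1|3)=+1, (1|3)=+1; (−1)^{0·-3·1}·(+1)^-3·(+1)^0 = +1.
v=31: a=31^1·(≡13), b=31^2·(≡18) mod 31; (13|31)=-1, (18|31)=+1; (−1)^{1·2·15}·(-1)^2·(+1)^1 = +1.
v=23: a=23^2·(≡4), b=23^5·(≡21) mod 23; (4|23)=+1, (21|23)=-1; (−1)^{2·5·11}·(+1)^5·(-1)^2 = +1.
v=29: a=29^2·(≡10), b=29^3·(≡19) mod 29; (10|29)=-1, (19|29)=-1; (−1)^{2·3·14}·(-1)^3·(-1)^2 = -1.
v=11: a=11^0·(≡10), b=11^2·(≡10) mod 11; (10|11)=-1, (10|11)=-1; (−1)^{0·2·5}·(-1)^2·(-1)^0 = +1.
v=2: v_2(a)=0, v_2(b)=-3; units ≡ 5, 1 (mod 8); ε·ε+αω+βω = 0·0+0·0+-3·1 ≡ 1  ⇒  (a,b)_2 = -1.
Ram(-155, 68034) = {2, 29}; no ℚ_2-point on the conic.

[2, 29]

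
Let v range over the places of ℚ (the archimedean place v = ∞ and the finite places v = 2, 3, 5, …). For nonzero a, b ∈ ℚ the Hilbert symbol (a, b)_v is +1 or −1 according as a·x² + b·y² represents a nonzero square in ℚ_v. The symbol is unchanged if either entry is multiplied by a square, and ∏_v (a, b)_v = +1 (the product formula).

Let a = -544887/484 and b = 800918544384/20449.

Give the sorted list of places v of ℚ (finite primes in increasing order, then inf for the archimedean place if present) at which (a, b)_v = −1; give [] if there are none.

(a, b) ≡ (-7, 5474) mod (ℚ^×)²; places V = {2, 3, 7, 11, 13, 17, 23, 31, ∞}.
(a,b)_2: α=-2, β=13; u≡1, v≡1 (mod 8); ε(u)ε(v)=0·0, αω(v)=-2·0, βω(u)=13·0; sum ≡ 0  ⇒  +1.
(a,b)_13: α=0, u≡7; β=-2, v≡9 (mod 13); (7|13)=-1, (9|13)=+1; sign (−1)^0·-1^-2·+1^0 = +1.
(a,b)_∞: sgn(-7)=−, sgn(5474)=+, so +1.
(a,b)_23: α=0, u≡6; β=1, v≡16 (mod 23); (6|23)=+1, (16|23)=+1; sign (−1)^0·+1^1·+1^0 = +1.
(a,b)_3: α=4, u≡2; β=6, v≡2 (mod 3); (2|3)=-1, (2|3)=-1; sign (−1)^0·-1^6·-1^4 = +1.
(a,b)_7: α=1, u≡6; β=3, v≡6 (mod 7); (6|7)=-1, (6|7)=-1; sign (−1)^1·-1^3·-1^1 = -1.
(a,b)_17: α=0, u≡6; β=1, v≡15 (mod 17); (6|17)=-1, (15|17)=+1; sign (−1)^0·-1^1·+1^0 = -1.
(a,b)_11: α=-2, u≡5; β=-2, v≡6 (mod 11); (5|11)=+1, (6|11)=-1; sign (−1)^0·+1^-2·-1^-2 = +1.
(a,b)_31: α=2, u≡24; β=0, v≡20 (mod 31); (24|31)=-1, (20|31)=+1; sign (−1)^0·-1^0·+1^2 = +1.
(-7, 5474 / ℚ) ramifies at {7, 17}: a division algebra.

[7, 17]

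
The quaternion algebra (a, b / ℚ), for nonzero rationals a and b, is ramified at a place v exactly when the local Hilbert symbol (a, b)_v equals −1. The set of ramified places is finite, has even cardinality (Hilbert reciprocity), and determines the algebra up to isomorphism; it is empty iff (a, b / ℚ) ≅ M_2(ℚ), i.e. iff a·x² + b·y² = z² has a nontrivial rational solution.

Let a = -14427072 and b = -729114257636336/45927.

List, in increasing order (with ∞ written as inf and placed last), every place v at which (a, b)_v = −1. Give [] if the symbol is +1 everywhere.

(a, b) ≡ (-23, -53976377) mod (ℚ^×)²; places V = {2, 3, 7, 11, 13, 17, 23, 37, 41, ∞}.
(a,b)_41: α=0, u≡8; β=1, v≡13 (mod 41); (8|41)=+1, (13|41)=-1; sign (−1)^0·+1^1·-1^0 = +1.
(a,b)_7: α=0, u≡5; β=-1, v≡1 (mod 7); (5|7)=-1, (1|7)=+1; sign (−1)^0·-1^-1·+1^0 = -1.
(a,b)_3: α=4, u≡1; β=-8, v≡1 (mod 3); (1|3)=+1, (1|3)=+1; sign (−1)^0·+1^-8·+1^4 = +1.
(a,b)_∞: sgn(-23)=−, sgn(-53976377)=−, so -1.
(a,b)_2: α=6, β=4; u≡1, v≡7 (mod 8); ε(u)ε(v)=0·1, αω(v)=6·0, βω(u)=4·0; sum ≡ 0  ⇒  +1.
(a,b)_17: α=0, u≡12; β=3, v≡9 (mod 17); (12|17)=-1, (9|17)=+1; sign (−1)^0·-1^3·+1^0 = -1.
(a,b)_13: α=0, u≡3; β=3, v≡6 (mod 13); (3|13)=+1, (6|13)=-1; sign (−1)^0·+1^3·-1^0 = +1.
(a,b)_23: α=1, u≡15; β=1, v≡16 (mod 23); (15|23)=-1, (16|23)=+1; sign (−1)^1·-1^1·+1^1 = +1.
(a,b)_11: α=2, u≡8; β=2, v≡8 (mod 11); (8|11)=-1, (8|11)=-1; sign (−1)^0·-1^2·-1^2 = +1.
(a,b)_37: α=0, u≡5; β=1, v≡29 (mod 37); (5|37)=-1, (29|37)=-1; sign (−1)^0·-1^1·-1^0 = -1.
|Ram(-23, -53976377)| = 4, even; anisotropic at {7, 17, 37, ∞}.

[7, 17, 37, inf]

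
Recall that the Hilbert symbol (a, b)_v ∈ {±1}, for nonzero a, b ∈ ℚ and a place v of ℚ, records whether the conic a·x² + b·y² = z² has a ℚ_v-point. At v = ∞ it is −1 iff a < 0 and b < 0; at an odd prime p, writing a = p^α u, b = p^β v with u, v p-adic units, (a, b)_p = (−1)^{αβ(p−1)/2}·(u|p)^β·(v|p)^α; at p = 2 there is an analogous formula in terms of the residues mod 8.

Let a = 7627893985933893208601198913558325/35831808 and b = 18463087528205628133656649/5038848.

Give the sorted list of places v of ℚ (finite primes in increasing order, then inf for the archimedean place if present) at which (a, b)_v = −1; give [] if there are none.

Mod squares: a ≡ 8287011471, b ≡ 84747. Check v ∈ {∞, 2, 3, 5, 7, 13, 17, 37, 41, 43, 47, 53}.
v=∞: 8287011471 > 0 and 84747 > 0  ⇒  (a,b)_∞ = +1.
v=13: a=13^6·(≡5), b=13^5·(≡7) mod 13; (5|13)=-1, (7|13)=-1; (−1)^{6·5·6}·(-1)^5·(-1)^6 = -1.
v=17: a=17^5·(≡7), b=17^4·(≡16) mod 17; (7|17)=-1, (16|17)=+1; (−1)^{5·4·8}·(-1)^4·(+1)^5 = +1.
v=7: a=7^2·(≡2), b=7^2·(≡6) mod 7; (2|7)=+1, (6|7)=-1; (−1)^{2·2·3}·(+1)^2·(-1)^2 = +1.
v=5: a=5^2·(≡1), b=5^0·(≡3) mod 5; (1|5)=+1, (3|5)=-1; (−1)^{2·0·2}·(+1)^0·(-1)^2 = +1.
v=2: v_2(a)=-14, v_2(b)=-8; units ≡ 7, 3 (mod 8); ε·ε+αω+βω = 1·1+-14·1+-8·0 ≡ 1  ⇒  (a,b)_2 = -1.
v=37: a=37^3·(≡11), b=37^2·(≡15) mod 37; (11|37)=+1, (15|37)=-1; (−1)^{3·2·18}·(+1)^2·(-1)^3 = -1.
v=41: a=41^1·(≡10), b=41^1·(≡29) mod 41; (10|41)=+1, (29|41)=-1; (−1)^{1·1·20}·(+1)^1·(-1)^1 = -1.
v=3: a=3^-7·(≡1), b=3^-9·(≡1) mod 3; (1|3)=+1, (1|3)=+1; (−1)^{-7·-9·1}·(+1)^-9·(+1)^-7 = -1.
v=47: a=47^3·(≡6), b=47^2·(≡28) mod 47; (6|47)=+1, (28|47)=+1; (−1)^{3·2·23}·(+1)^2·(+1)^3 = +1.
v=43: a=43^3·(≡40), b=43^2·(≡3) mod 43; (40|43)=+1, (3|43)=-1; (−1)^{3·2·21}·(+1)^2·(-1)^3 = -1.
v=53: a=53^1·(≡10), b=53^1·(≡16) mod 53; (10|53)=+1, (16|53)=+1; (−1)^{1·1·26}·(+1)^1·(+1)^1 = +1.
(8287011471, 84747 / ℚ) ramifies at {2, 3, 13, 37, 41, 43}: a division algebra.

[2, 3, 13, 37, 41, 43]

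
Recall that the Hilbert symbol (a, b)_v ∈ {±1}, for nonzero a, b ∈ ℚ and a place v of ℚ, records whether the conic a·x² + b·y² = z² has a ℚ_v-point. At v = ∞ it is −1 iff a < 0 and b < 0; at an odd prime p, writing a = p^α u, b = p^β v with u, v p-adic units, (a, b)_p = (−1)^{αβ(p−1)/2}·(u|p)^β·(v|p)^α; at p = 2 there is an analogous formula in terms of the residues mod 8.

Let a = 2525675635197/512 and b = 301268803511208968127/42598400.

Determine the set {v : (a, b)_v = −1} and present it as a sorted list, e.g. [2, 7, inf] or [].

[11, 43]

Mod squares: a ≡ 8768474, b ≡ 381238. Check v ∈ {∞, 2, 3, 5, 7, 11, 13, 17, 23, 31, 43}.
v=17: a=17^0·(≡5), b=17^2·(≡16) mod 17; (5|17)=-1, (16|17)=+1; (−1)^{0·2·8}·(-1)^2·(+1)^0 = +1.
v=43: a=43^1·(≡28), b=43^1·(≡8) mod 43; (28|43)=-1, (8|43)=-1; (−1)^{1·1·21}·(-1)^1·(-1)^1 = -1.
v=7: a=7^0·(≡1), b=7^2·(≡2) mod 7; (1|7)=+1, (2|7)=+1; (−1)^{0·2·3}·(+1)^2·(+1)^0 = +1.
v=11: a=11^3·(≡6), b=11^3·(≡6) mod 11; (6|11)=-1, (6|11)=-1; (−1)^{3·3·5}·(-1)^3·(-1)^3 = -1.
v=5: a=5^0·(≡1), b=5^-2·(≡2) mod 5; (1|5)=+1, (2|5)=-1; (−1)^{0·-2·2}·(+1)^-2·(-1)^0 = +1.
v=13: a=13^1·(≡2), b=13^-1·(≡8) mod 13; (2|13)=-1, (8|13)=-1; (−1)^{1·-1·6}·(-1)^-1·(-1)^1 = +1.
v=3: a=3^2·(≡2), b=3^4·(≡1) mod 3; (2|3)=-1, (1|3)=+1; (−1)^{2·4·1}·(-1)^4·(+1)^2 = +1.
v=2: v_2(a)=-9, v_2(b)=-17; units ≡ 5, 3 (mod 8); ε·ε+αω+βω = 0·1+-9·1+-17·1 ≡ 0  ⇒  (a,b)_2 = +1.
v=∞: 8768474 > 0 and 381238 > 0  ⇒  (a,b)_∞ = +1.
v=31: a=31^1·(≡18), b=31^1·(≡30) mod 31; (18|31)=+1, (30|31)=-1; (−1)^{1·1·15}·(+1)^1·(-1)^1 = +1.
v=23: a=23^3·(≡1), b=23^6·(≡3) mod 23; (1|23)=+1, (3|23)=+1; (−1)^{3·6·11}·(+1)^6·(+1)^3 = +1.
|Ram(8768474, 381238)| = 2, even; anisotropic at {11, 43}.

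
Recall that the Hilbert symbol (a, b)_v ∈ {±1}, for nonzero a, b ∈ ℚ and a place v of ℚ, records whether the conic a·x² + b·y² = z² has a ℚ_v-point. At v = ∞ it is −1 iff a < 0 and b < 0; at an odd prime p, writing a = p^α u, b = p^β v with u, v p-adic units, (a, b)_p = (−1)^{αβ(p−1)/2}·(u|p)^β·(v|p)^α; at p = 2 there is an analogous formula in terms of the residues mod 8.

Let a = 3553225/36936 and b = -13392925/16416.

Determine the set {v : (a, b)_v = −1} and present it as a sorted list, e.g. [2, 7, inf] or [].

Mod squares: a ≡ 114, b ≡ -1482. Check v ∈ {∞, 2, 3, 5, 7, 13, 19, 29}.
v=5: a=5^2·(≡4), b=5^2·(≡3) mod 5; (4|5)=+1, (3|5)=-1; (−1)^{2·2·2}·(+1)^2·(-1)^2 = +1.
v=19: a=19^-1·(≡9), b=19^-1·(≡11) mod 19; (9|19)=+1, (11|19)=+1; (−1)^{-1·-1·9}·(+1)^-1·(+1)^-1 = -1.
v=2: v_2(a)=-3, v_2(b)=-5; units ≡ 1, 3 (mod 8); ε·ε+αω+βω = 0·1+-3·1+-5·0 ≡ 1  ⇒  (a,b)_2 = -1.
v=∞: 114 > 0 and -1482 < 0  ⇒  (a,b)_∞ = +1.
v=29: a=29^2·(≡27), b=29^2·(≡27) mod 29; (27|29)=-1, (27|29)=-1; (−1)^{2·2·14}·(-1)^2·(-1)^2 = +1.
v=7: a=7^0·(≡1), b=7^2·(≡4) mod 7; (1|7)=+1, (4|7)=+1; (−1)^{0·2·3}·(+1)^2·(+1)^0 = +1.
v=3: a=3^-5·(≡2), b=3^-3·(≡1) mod 3; (2|3)=-1, (1|3)=+1; (−1)^{-5·-3·1}·(-1)^-3·(+1)^-5 = +1.
v=13: a=13^2·(≡10), b=13^1·(≡9) mod 13; (10|13)=+1, (9|13)=+1; (−1)^{2·1·6}·(+1)^1·(+1)^2 = +1.
|Ram(114, -1482)| = 2, even; anisotropic at {2, 19}.

[2, 19]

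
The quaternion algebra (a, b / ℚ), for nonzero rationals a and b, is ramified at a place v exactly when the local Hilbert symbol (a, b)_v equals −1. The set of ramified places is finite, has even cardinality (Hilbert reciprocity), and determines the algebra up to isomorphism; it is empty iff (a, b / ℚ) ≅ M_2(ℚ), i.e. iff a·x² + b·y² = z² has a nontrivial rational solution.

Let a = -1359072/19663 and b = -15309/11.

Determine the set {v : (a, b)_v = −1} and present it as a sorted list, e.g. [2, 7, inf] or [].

(a, b) ≡ (-546, -231) mod (ℚ^×)²; places V = {2, 3, 7, 11, 13, 53, ∞}.
(a,b)_13: α=1, u≡4; β=0, v≡4 (mod 13); (4|13)=+1, (4|13)=+1; sign (−1)^0·+1^0·+1^1 = +1.
(a,b)_53: α=-2, u≡1; β=0, v≡20 (mod 53); (1|53)=+1, (20|53)=-1; sign (−1)^0·+1^0·-1^-2 = +1.
(a,b)_2: α=5, β=0; u≡7, v≡1 (mod 8); ε(u)ε(v)=1·0, αω(v)=5·0, βω(u)=0·0; sum ≡ 0  ⇒  +1.
(a,b)_7: α=-1, u≡3; β=1, v≡1 (mod 7); (3|7)=-1, (1|7)=+1; sign (−1)^1·-1^1·+1^-1 = +1.
(a,b)_∞: sgn(-546)=−, sgn(-231)=−, so -1.
(a,b)_11: α=2, u≡9; β=-1, v≡3 (mod 11); (9|11)=+1, (3|11)=+1; sign (−1)^0·+1^-1·+1^2 = +1.
(a,b)_3: α=3, u≡1; β=7, v≡1 (mod 3); (1|3)=+1, (1|3)=+1; sign (−1)^1·+1^7·+1^3 = -1.
|Ram(-546, -231)| = 2, even; anisotropic at {3, ∞}.

[3, inf]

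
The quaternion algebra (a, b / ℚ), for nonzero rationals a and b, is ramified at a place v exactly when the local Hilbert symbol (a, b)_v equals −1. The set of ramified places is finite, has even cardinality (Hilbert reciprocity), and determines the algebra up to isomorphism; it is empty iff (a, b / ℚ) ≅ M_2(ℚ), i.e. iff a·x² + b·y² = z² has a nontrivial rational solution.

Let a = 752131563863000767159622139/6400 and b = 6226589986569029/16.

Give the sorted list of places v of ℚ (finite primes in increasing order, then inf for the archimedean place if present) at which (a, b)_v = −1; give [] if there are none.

(a, b) ≡ (1739, 17501) mod (ℚ^×)²; places V = {2, 3, 5, 7, 11, 37, 43, 47, ∞}.
(a,b)_3: α=4, u≡2; β=0, v≡2 (mod 3); (2|3)=-1, (2|3)=-1; sign (−1)^0·-1^0·-1^4 = +1.
(a,b)_37: α=5, u≡10; β=3, v≡32 (mod 37); (10|37)=+1, (32|37)=-1; sign (−1)^0·+1^3·-1^5 = -1.
(a,b)_7: α=8, u≡5; β=6, v≡1 (mod 7); (5|7)=-1, (1|7)=+1; sign (−1)^0·-1^6·+1^8 = +1.
(a,b)_5: α=-2, u≡4; β=0, v≡4 (mod 5); (4|5)=+1, (4|5)=+1; sign (−1)^0·+1^0·+1^-2 = +1.
(a,b)_∞: sgn(1739)=+, sgn(17501)=+, so +1.
(a,b)_11: α=2, u≡9; β=1, v≡10 (mod 11); (9|11)=+1, (10|11)=-1; sign (−1)^0·+1^1·-1^2 = +1.
(a,b)_47: α=3, u≡16; β=2, v≡4 (mod 47); (16|47)=+1, (4|47)=+1; sign (−1)^0·+1^2·+1^3 = +1.
(a,b)_2: α=-8, β=-4; u≡3, v≡5 (mod 8); ε(u)ε(v)=1·0, αω(v)=-8·1, βω(u)=-4·1; sum ≡ 0  ⇒  +1.
(a,b)_43: α=2, u≡34; β=1, v≡32 (mod 43); (34|43)=-1, (32|43)=-1; sign (−1)^0·-1^1·-1^2 = -1.
(1739, 17501 / ℚ) ramifies at {37, 43}: a division algebra.

[37, 43]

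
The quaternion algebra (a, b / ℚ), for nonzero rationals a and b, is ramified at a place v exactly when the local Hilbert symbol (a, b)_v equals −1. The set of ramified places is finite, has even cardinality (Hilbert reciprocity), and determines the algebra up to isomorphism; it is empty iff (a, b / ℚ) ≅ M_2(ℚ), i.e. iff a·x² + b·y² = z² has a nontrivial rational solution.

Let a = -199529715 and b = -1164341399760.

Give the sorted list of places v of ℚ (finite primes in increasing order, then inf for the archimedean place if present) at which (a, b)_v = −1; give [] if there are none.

Mod squares: a ≡ -4072035, b ≡ -11165. Check v ∈ {∞, 2, 3, 5, 7, 11, 23, 29, 37}.
v=3: a=3^1·(≡2), b=3^2·(≡1) mod 3; (2|3)=-1, (1|3)=+1; (−1)^{1·2·1}·(-1)^2·(+1)^1 = +1.
v=2: v_2(a)=0, v_2(b)=4; units ≡ 5, 3 (mod 8); ε·ε+αω+βω = 0·1+0·1+4·1 ≡ 0  ⇒  (a,b)_2 = +1.
v=29: a=29^1·(≡2), b=29^1·(≡17) mod 29; (2|29)=-1, (17|29)=-1; (−1)^{1·1·14}·(-1)^1·(-1)^1 = +1.
v=37: a=37^1·(≡18), b=37^2·(≡11) mod 37; (18|37)=-1, (11|37)=+1; (−1)^{1·2·18}·(-1)^2·(+1)^1 = +1.
v=11: a=11^1·(≡1), b=11^1·(≡7) mod 11; (1|11)=+1, (7|11)=-1; (−1)^{1·1·5}·(+1)^1·(-1)^1 = +1.
v=23: a=23^1·(≡4), b=23^2·(≡16) mod 23; (4|23)=+1, (16|23)=+1; (−1)^{1·2·11}·(+1)^2·(+1)^1 = +1.
v=5: a=5^1·(≡2), b=5^1·(≡3) mod 5; (2|5)=-1, (3|5)=-1; (−1)^{1·1·2}·(-1)^1·(-1)^1 = +1.
v=7: a=7^2·(≡5), b=7^1·(≡1) mod 7; (5|7)=-1, (1|7)=+1; (−1)^{2·1·3}·(-1)^1·(+1)^2 = -1.
v=∞: -4072035 < 0 and -11165 < 0  ⇒  (a,b)_∞ = -1.
(-4072035, -11165 / ℚ) ramifies at {7, ∞}: a division algebra.

[7, inf]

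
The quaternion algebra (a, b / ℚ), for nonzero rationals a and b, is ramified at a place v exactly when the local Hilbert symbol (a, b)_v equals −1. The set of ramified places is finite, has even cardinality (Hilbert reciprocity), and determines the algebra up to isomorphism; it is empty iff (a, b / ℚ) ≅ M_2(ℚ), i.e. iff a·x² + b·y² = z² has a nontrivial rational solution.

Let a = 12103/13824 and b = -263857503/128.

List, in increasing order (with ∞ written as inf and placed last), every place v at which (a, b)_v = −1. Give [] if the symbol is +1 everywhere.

[2, 43]

Mod squares: a ≡ 1482, b ≡ -63726. Check v ∈ {∞, 2, 3, 7, 13, 19, 43}.
v=13: a=13^1·(≡12), b=13^3·(≡9) mod 13; (12|13)=+1, (9|13)=+1; (−1)^{1·3·6}·(+1)^3·(+1)^1 = +1.
v=19: a=19^1·(≡13), b=19^1·(≡16) mod 19; (13|19)=-1, (16|19)=+1; (−1)^{1·1·9}·(-1)^1·(+1)^1 = +1.
v=∞: 1482 > 0 and -63726 < 0  ⇒  (a,b)_∞ = +1.
v=43: a=43^0·(≡3), b=43^1·(≡35) mod 43; (3|43)=-1, (35|43)=+1; (−1)^{0·1·21}·(-1)^1·(+1)^0 = -1.
v=2: v_2(a)=-9, v_2(b)=-7; units ≡ 5, 1 (mod 8); ε·ε+αω+βω = 0·0+-9·0+-7·1 ≡ 1  ⇒  (a,b)_2 = -1.
v=3: a=3^-3·(≡2), b=3^1·(≡1) mod 3; (2|3)=-1, (1|3)=+1; (−1)^{-3·1·1}·(-1)^1·(+1)^-3 = +1.
v=7: a=7^2·(≡5), b=7^2·(≡4) mod 7; (5|7)=-1, (4|7)=+1; (−1)^{2·2·3}·(-1)^2·(+1)^2 = +1.
(1482, -63726 / ℚ) ramifies at {2, 43}: a division algebra.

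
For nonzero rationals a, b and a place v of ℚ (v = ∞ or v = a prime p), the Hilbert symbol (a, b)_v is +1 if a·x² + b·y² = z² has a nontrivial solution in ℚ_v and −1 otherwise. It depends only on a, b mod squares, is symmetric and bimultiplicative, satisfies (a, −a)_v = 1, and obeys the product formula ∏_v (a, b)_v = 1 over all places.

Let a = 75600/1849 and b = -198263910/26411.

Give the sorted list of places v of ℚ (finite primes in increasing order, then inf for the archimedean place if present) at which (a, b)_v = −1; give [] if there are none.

Mod squares: a ≡ 21, b ≡ -4290. Check v ∈ {∞, 2, 3, 5, 7, 11, 13, 23, 31, 43}.
v=5: a=5^2·(≡1), b=5^1·(≡3) mod 5; (1|5)=+1, (3|5)=-1; (−1)^{2·1·2}·(+1)^1·(-1)^2 = +1.
v=13: a=13^0·(≡6), b=13^1·(≡11) mod 13; (6|13)=-1, (11|13)=-1; (−1)^{0·1·6}·(-1)^1·(-1)^0 = -1.
v=7: a=7^1·(≡6), b=7^-4·(≡4) mod 7; (6|7)=-1, (4|7)=+1; (−1)^{1·-4·3}·(-1)^-4·(+1)^1 = +1.
v=3: a=3^3·(≡1), b=3^1·(≡1) mod 3; (1|3)=+1, (1|3)=+1; (−1)^{3·1·1}·(+1)^1·(+1)^3 = -1.
v=2: v_2(a)=4, v_2(b)=1; units ≡ 5, 7 (mod 8); ε·ε+αω+βω = 0·1+4·0+1·1 ≡ 1  ⇒  (a,b)_2 = -1.
v=∞: 21 > 0 and -4290 < 0  ⇒  (a,b)_∞ = +1.
v=23: a=23^0·(≡5), b=23^2·(≡19) mod 23; (5|23)=-1, (19|23)=-1; (−1)^{0·2·11}·(-1)^2·(-1)^0 = +1.
v=31: a=31^0·(≡29), b=31^2·(≡5) mod 31; (29|31)=-1, (5|31)=+1; (−1)^{0·2·15}·(-1)^2·(+1)^0 = +1.
v=43: a=43^-2·(≡6), b=43^0·(≡21) mod 43; (6|43)=+1, (21|43)=+1; (−1)^{-2·0·21}·(+1)^0·(+1)^-2 = +1.
v=11: a=11^0·(≡8), b=11^-1·(≡8) mod 11; (8|11)=-1, (8|11)=-1; (−1)^{0·-1·5}·(-1)^-1·(-1)^0 = -1.
|Ram(21, -4290)| = 4, even; anisotropic at {2, 3, 11, 13}.

[2, 3, 11, 13]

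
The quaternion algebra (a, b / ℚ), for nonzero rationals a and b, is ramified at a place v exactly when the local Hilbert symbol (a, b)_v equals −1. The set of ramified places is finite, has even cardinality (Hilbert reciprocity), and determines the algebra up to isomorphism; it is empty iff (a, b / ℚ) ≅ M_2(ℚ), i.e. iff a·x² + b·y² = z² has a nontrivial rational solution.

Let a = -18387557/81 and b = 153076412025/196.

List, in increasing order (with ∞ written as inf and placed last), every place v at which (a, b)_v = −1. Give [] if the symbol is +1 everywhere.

[17, 23, 31, 37]

Mod squares: a ≡ -18387557, b ≡ 496961. Check v ∈ {∞, 2, 3, 5, 7, 17, 23, 31, 37, 41}.
v=5: a=5^0·(≡3), b=5^2·(≡1) mod 5; (3|5)=-1, (1|5)=+1; (−1)^{0·2·2}·(-1)^2·(+1)^0 = +1.
v=23: a=23^1·(≡19), b=23^1·(≡19) mod 23; (19|23)=-1, (19|23)=-1; (−1)^{1·1·11}·(-1)^1·(-1)^1 = -1.
v=∞: -18387557 < 0 and 496961 > 0  ⇒  (a,b)_∞ = +1.
v=17: a=17^1·(≡16), b=17^1·(≡6) mod 17; (16|17)=+1, (6|17)=-1; (−1)^{1·1·8}·(+1)^1·(-1)^1 = -1.
v=3: a=3^-4·(≡1), b=3^2·(≡2) mod 3; (1|3)=+1, (2|3)=-1; (−1)^{-4·2·1}·(+1)^2·(-1)^-4 = +1.
v=7: a=7^0·(≡2), b=7^-2·(≡3) mod 7; (2|7)=+1, (3|7)=-1; (−1)^{0·-2·3}·(+1)^-2·(-1)^0 = +1.
v=31: a=31^1·(≡2), b=31^1·(≡16) mod 31; (2|31)=+1, (16|31)=+1; (−1)^{1·1·15}·(+1)^1·(+1)^1 = -1.
v=41: a=41^1·(≡19), b=41^1·(≡14) mod 41; (19|41)=-1, (14|41)=-1; (−1)^{1·1·20}·(-1)^1·(-1)^1 = +1.
v=37: a=37^1·(≡35), b=37^2·(≡24) mod 37; (35|37)=-1, (24|37)=-1; (−1)^{1·2·18}·(-1)^2·(-1)^1 = -1.
v=2: v_2(a)=0, v_2(b)=-2; units ≡ 3, 1 (mod 8); ε·ε+αω+βω = 1·0+0·0+-2·1 ≡ 0  ⇒  (a,b)_2 = +1.
|Ram(-18387557, 496961)| = 4, even; anisotropic at {17, 23, 31, 37}.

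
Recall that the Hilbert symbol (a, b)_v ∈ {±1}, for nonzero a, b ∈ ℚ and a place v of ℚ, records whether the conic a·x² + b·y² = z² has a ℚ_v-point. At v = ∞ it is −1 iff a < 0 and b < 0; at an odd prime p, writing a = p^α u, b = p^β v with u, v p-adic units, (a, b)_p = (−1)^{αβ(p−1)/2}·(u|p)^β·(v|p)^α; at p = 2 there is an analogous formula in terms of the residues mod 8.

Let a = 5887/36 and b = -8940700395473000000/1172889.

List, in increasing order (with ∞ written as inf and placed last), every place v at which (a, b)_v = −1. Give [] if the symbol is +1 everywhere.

Mod squares: a ≡ 7, b ≡ -36593. Check v ∈ {∞, 2, 3, 5, 7, 11, 19, 23, 29, 37, 43}.
v=7: a=7^1·(≡1), b=7^4·(≡5) mod 7; (1|7)=+1, (5|7)=-1; (−1)^{1·4·3}·(+1)^4·(-1)^1 = -1.
v=23: a=23^0·(≡7), b=23^1·(≡20) mod 23; (7|23)=-1, (20|23)=-1; (−1)^{0·1·11}·(-1)^1·(-1)^0 = -1.
v=∞: 7 > 0 and -36593 < 0  ⇒  (a,b)_∞ = +1.
v=5: a=5^0·(≡2), b=5^6·(≡2) mod 5; (2|5)=-1, (2|5)=-1; (−1)^{0·6·2}·(-1)^6·(-1)^0 = +1.
v=37: a=37^0·(≡33), b=37^1·(≡3) mod 37; (33|37)=+1, (3|37)=+1; (−1)^{0·1·18}·(+1)^1·(+1)^0 = +1.
v=3: a=3^-2·(≡1), b=3^-2·(≡1) mod 3; (1|3)=+1, (1|3)=+1; (−1)^{-2·-2·1}·(+1)^-2·(+1)^-2 = +1.
v=29: a=29^2·(≡1), b=29^2·(≡25) mod 29; (1|29)=+1, (25|29)=+1; (−1)^{2·2·14}·(+1)^2·(+1)^2 = +1.
v=2: v_2(a)=-2, v_2(b)=6; units ≡ 7, 7 (mod 8); ε·ε+αω+βω = 1·1+-2·0+6·0 ≡ 1  ⇒  (a,b)_2 = -1.
v=43: a=43^0·(≡19), b=43^1·(≡36) mod 43; (19|43)=-1, (36|43)=+1; (−1)^{0·1·21}·(-1)^1·(+1)^0 = -1.
v=19: a=19^0·(≡11), b=19^-4·(≡6) mod 19; (11|19)=+1, (6|19)=+1; (−1)^{0·-4·9}·(+1)^-4·(+1)^0 = +1.
v=11: a=11^0·(≡8), b=11^2·(≡9) mod 11; (8|11)=-1, (9|11)=+1; (−1)^{0·2·5}·(-1)^2·(+1)^0 = +1.
Ram(7, -36593) = {2, 7, 23, 43}; no ℚ_2-point on the conic.

[2, 7, 23, 43]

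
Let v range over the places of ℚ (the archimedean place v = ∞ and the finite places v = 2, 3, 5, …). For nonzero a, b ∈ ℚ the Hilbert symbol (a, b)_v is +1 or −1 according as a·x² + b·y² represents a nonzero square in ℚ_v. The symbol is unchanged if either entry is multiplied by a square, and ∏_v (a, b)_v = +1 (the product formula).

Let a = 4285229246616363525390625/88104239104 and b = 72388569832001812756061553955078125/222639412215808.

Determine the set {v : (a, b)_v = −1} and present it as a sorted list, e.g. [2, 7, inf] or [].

[5, 7, 19, 41]

(a, b) ≡ (293683, 10278905) mod (ℚ^×)²; places V = {2, 3, 5, 7, 11, 13, 19, 29, 31, 41, ∞}.
(a,b)_2: α=-18, β=-18; u≡3, v≡1 (mod 8); ε(u)ε(v)=1·0, αω(v)=-18·0, βω(u)=-18·1; sum ≡ 0  ⇒  +1.
(a,b)_31: α=2, u≡5; β=4, v≡28 (mod 31); (5|31)=+1, (28|31)=+1; sign (−1)^0·+1^4·+1^2 = +1.
(a,b)_5: α=22, u≡3; β=31, v≡1 (mod 5); (3|5)=-1, (1|5)=+1; sign (−1)^0·-1^31·+1^22 = -1.
(a,b)_13: α=1, u≡1; β=1, v≡4 (mod 13); (1|13)=+1, (4|13)=+1; sign (−1)^0·+1^1·+1^1 = +1.
(a,b)_7: α=-2, u≡6; β=-3, v≡1 (mod 7); (6|7)=-1, (1|7)=+1; sign (−1)^0·-1^-3·+1^-2 = -1.
(a,b)_19: α=-3, u≡12; β=-5, v≡15 (mod 19); (12|19)=-1, (15|19)=-1; sign (−1)^1·-1^-5·-1^-3 = -1.
(a,b)_41: α=1, u≡28; β=1, v≡8 (mod 41); (28|41)=-1, (8|41)=+1; sign (−1)^0·-1^1·+1^1 = -1.
(a,b)_∞: sgn(293683)=+, sgn(10278905)=+, so +1.
(a,b)_11: α=2, u≡1; β=2, v≡2 (mod 11); (1|11)=+1, (2|11)=-1; sign (−1)^0·+1^2·-1^2 = +1.
(a,b)_29: α=1, u≡25; β=1, v≡1 (mod 29); (25|29)=+1, (1|29)=+1; sign (−1)^0·+1^1·+1^1 = +1.
(a,b)_3: α=0, u≡1; β=2, v≡2 (mod 3); (1|3)=+1, (2|3)=-1; sign (−1)^0·+1^2·-1^0 = +1.
|Ram(293683, 10278905)| = 4, even; anisotropic at {5, 7, 19, 41}.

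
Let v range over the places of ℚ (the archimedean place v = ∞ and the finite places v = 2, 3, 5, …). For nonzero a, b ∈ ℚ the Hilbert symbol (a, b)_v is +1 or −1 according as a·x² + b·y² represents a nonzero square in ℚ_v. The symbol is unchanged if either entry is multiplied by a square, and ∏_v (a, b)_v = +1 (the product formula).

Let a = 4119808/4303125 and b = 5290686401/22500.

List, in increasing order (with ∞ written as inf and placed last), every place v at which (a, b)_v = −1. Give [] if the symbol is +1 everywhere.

[7, 11, 13, 19]

(a, b) ≡ (11305, 1001) mod (ℚ^×)²; places V = {2, 3, 5, 7, 11, 13, 17, 19, ∞}.
(a,b)_∞: sgn(11305)=+, sgn(1001)=+, so +1.
(a,b)_5: α=-5, u≡4; β=-4, v≡1 (mod 5); (4|5)=+1, (1|5)=+1; sign (−1)^0·+1^-4·+1^-5 = +1.
(a,b)_11: α=2, u≡7; β=5, v≡1 (mod 11); (7|11)=-1, (1|11)=+1; sign (−1)^0·-1^5·+1^2 = -1.
(a,b)_3: α=-4, u≡1; β=-2, v≡2 (mod 3); (1|3)=+1, (2|3)=-1; sign (−1)^0·+1^-2·-1^-4 = +1.
(a,b)_17: α=-1, u≡8; β=0, v≡4 (mod 17); (8|17)=+1, (4|17)=+1; sign (−1)^0·+1^0·+1^-1 = +1.
(a,b)_19: α=1, u≡16; β=2, v≡12 (mod 19); (16|19)=+1, (12|19)=-1; sign (−1)^0·+1^2·-1^1 = -1.
(a,b)_2: α=8, β=-2; u≡1, v≡1 (mod 8); ε(u)ε(v)=0·0, αω(v)=8·0, βω(u)=-2·0; sum ≡ 0  ⇒  +1.
(a,b)_7: α=1, u≡5; β=1, v≡3 (mod 7); (5|7)=-1, (3|7)=-1; sign (−1)^1·-1^1·-1^1 = -1.
(a,b)_13: α=0, u≡7; β=1, v≡10 (mod 13); (7|13)=-1, (10|13)=+1; sign (−1)^0·-1^1·+1^0 = -1.
(11305, 1001 / ℚ) ramifies at {7, 11, 13, 19}: a division algebra.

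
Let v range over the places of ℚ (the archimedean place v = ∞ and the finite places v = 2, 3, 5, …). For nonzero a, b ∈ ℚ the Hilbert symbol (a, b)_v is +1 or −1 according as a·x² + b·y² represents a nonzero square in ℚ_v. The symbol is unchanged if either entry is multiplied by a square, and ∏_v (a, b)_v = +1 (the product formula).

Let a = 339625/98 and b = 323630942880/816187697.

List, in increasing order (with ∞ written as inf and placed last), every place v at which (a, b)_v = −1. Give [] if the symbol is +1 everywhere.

(a, b) ≡ (27170, 9690) mod (ℚ^×)²; places V = {2, 3, 5, 7, 11, 13, 17, 19, 23, 37, 41, ∞}.
(a,b)_5: α=3, u≡4; β=1, v≡3 (mod 5); (4|5)=+1, (3|5)=-1; sign (−1)^0·+1^1·-1^3 = -1.
(a,b)_41: α=0, u≡27; β=-2, v≡17 (mod 41); (27|41)=-1, (17|41)=-1; sign (−1)^0·-1^-2·-1^0 = +1.
(a,b)_11: α=1, u≡2; β=0, v≡6 (mod 11); (2|11)=-1, (6|11)=-1; sign (−1)^0·-1^0·-1^1 = -1.
(a,b)_7: α=-2, u≡3; β=2, v≡4 (mod 7); (3|7)=-1, (4|7)=+1; sign (−1)^0·-1^2·+1^-2 = +1.
(a,b)_13: α=1, u≡3; β=-4, v≡8 (mod 13); (3|13)=+1, (8|13)=-1; sign (−1)^0·+1^-4·-1^1 = -1.
(a,b)_2: α=-1, β=5; u≡1, v≡5 (mod 8); ε(u)ε(v)=0·0, αω(v)=-1·1, βω(u)=5·0; sum ≡ 1  ⇒  -1.
(a,b)_23: α=0, u≡5; β=2, v≡21 (mod 23); (5|23)=-1, (21|23)=-1; sign (−1)^0·-1^2·-1^0 = +1.
(a,b)_17: α=0, u≡13; β=-1, v≡8 (mod 17); (13|17)=+1, (8|17)=+1; sign (−1)^0·+1^-1·+1^0 = +1.
(a,b)_37: α=0, u≡34; β=2, v≡33 (mod 37); (34|37)=+1, (33|37)=+1; sign (−1)^0·+1^2·+1^0 = +1.
(a,b)_∞: sgn(27170)=+, sgn(9690)=+, so +1.
(a,b)_3: α=0, u≡2; β=1, v≡2 (mod 3); (2|3)=-1, (2|3)=-1; sign (−1)^0·-1^1·-1^0 = -1.
(a,b)_19: α=1, u≡5; β=1, v≡11 (mod 19); (5|19)=+1, (11|19)=+1; sign (−1)^1·+1^1·+1^1 = -1.
|Ram(27170, 9690)| = 6, even; anisotropic at {2, 3, 5, 11, 13, 19}.

[2, 3, 5, 11, 13, 19]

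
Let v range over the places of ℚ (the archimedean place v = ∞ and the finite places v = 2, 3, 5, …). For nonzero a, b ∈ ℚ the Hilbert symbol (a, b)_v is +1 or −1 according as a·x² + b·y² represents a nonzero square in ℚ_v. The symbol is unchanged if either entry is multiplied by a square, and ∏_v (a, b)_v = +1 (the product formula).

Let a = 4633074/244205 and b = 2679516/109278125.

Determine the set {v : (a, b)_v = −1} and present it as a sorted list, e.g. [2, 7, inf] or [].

[2, 23]

Mod squares: a ≡ 7130, b ≡ 155. Check v ∈ {∞, 2, 3, 5, 7, 11, 13, 17, 19, 23, 31}.
v=7: a=7^0·(≡4), b=7^4·(≡2) mod 7; (4|7)=+1, (2|7)=+1; (−1)^{0·4·3}·(+1)^4·(+1)^0 = +1.
v=2: v_2(a)=1, v_2(b)=2; units ≡ 5, 3 (mod 8); ε·ε+αω+βω = 0·1+1·1+2·1 ≡ 1  ⇒  (a,b)_2 = -1.
v=31: a=31^1·(≡26), b=31^1·(≡9) mod 31; (26|31)=-1, (9|31)=+1; (−1)^{1·1·15}·(-1)^1·(+1)^1 = +1.
v=23: a=23^1·(≡20), b=23^0·(≡19) mod 23; (20|23)=-1, (19|23)=-1; (−1)^{1·0·11}·(-1)^0·(-1)^1 = -1.
v=13: a=13^-2·(≡2), b=13^0·(≡1) mod 13; (2|13)=-1, (1|13)=+1; (−1)^{-2·0·6}·(-1)^0·(+1)^-2 = +1.
v=17: a=17^-2·(≡11), b=17^-2·(≡4) mod 17; (11|17)=-1, (4|17)=+1; (−1)^{-2·-2·8}·(-1)^-2·(+1)^-2 = +1.
v=5: a=5^-1·(≡4), b=5^-5·(≡4) mod 5; (4|5)=+1, (4|5)=+1; (−1)^{-1·-5·2}·(+1)^-5·(+1)^-1 = +1.
v=19: a=19^2·(≡5), b=19^0·(≡12) mod 19; (5|19)=+1, (12|19)=-1; (−1)^{2·0·9}·(+1)^0·(-1)^2 = +1.
v=11: a=11^0·(≡10), b=11^-2·(≡5) mod 11; (10|11)=-1, (5|11)=+1; (−1)^{0·-2·5}·(-1)^-2·(+1)^0 = +1.
v=∞: 7130 > 0 and 155 > 0  ⇒  (a,b)_∞ = +1.
v=3: a=3^2·(≡2), b=3^2·(≡2) mod 3; (2|3)=-1, (2|3)=-1; (−1)^{2·2·1}·(-1)^2·(-1)^2 = +1.
(7130, 155 / ℚ) ramifies at {2, 23}: a division algebra.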